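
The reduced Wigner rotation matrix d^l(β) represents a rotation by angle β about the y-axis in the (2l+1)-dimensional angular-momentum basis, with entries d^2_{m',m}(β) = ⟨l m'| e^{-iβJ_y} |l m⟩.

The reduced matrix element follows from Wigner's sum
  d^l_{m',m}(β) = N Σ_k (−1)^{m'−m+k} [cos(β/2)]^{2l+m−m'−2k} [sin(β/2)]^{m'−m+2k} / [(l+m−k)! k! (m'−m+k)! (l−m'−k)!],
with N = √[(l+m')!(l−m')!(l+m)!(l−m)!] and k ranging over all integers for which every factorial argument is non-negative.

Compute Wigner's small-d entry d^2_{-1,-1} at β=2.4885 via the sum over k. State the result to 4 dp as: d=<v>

d^2_{-1,-1}(β=2.4885) via Wigner's sum:
With c≡cos(β/2)=0.320774 and s≡sin(β/2)=0.947156, N=[1·6·1·6]^{1/2}=6.000000
The bounds max(0,m−m')=0 and min(l+m,l−m')=1 give 2 terms
  k=0: (−1)^0·6.0000/(6)·0.3208^4·0.9472^0 = +0.010588
  k=1: (−1)^1·6.0000/(2)·0.3208^2·0.9472^2 = -0.276925
d^2_{-1,-1}(2.4885) = +0.010588 -0.276925 = -0.266337

d=-0.2663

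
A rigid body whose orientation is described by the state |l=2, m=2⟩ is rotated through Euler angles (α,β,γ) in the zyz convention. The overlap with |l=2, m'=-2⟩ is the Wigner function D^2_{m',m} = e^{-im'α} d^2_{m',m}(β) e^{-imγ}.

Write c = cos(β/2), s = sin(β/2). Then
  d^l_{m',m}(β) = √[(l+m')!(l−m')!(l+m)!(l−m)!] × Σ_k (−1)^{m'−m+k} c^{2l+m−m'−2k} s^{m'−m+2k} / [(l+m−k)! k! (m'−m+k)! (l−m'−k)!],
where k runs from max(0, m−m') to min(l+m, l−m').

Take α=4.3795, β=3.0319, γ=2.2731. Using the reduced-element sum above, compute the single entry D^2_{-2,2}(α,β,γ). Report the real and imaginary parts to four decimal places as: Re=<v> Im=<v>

Re=-0.4762 Im=-0.8725

D^2_{-2,2}(4.3795,3.0319,2.2731) = e^{-i·-2·4.3795}·d^2_{-2,2}(3.0319)·e^{-i·2·2.2731}. Compute d first:
c=cos(3.0319/2)=0.054819, s=sin(3.0319/2)=0.998496; N=√[1·24·24·1]=24.000000
k∈{4} keeps every argument non-negative
  k=4: (−1)^0·24.0000/(24)·0.0548^0·0.9985^4 = +0.993999
d^2_{-2,2}(3.0319) = +0.993999
Attach z-rotation phases: D = e^{-i(-2)(4.3795)}·(+0.993999)·e^{-i(2)(2.2731)} = -0.476190-0.872512i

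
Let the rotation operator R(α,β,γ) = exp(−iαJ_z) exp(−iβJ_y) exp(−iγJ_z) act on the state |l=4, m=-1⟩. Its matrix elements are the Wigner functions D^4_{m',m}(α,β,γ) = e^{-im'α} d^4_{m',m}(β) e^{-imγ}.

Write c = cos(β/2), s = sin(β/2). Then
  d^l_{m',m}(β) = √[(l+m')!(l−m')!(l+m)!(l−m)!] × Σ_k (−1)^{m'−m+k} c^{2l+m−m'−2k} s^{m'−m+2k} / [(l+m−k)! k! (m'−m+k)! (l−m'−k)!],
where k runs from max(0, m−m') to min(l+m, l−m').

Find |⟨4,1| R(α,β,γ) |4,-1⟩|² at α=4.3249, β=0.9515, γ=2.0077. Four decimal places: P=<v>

P=0.1013

Split into d^4_{1,-1}(β=0.9515) × two z-phases.
c=cos(0.9515/2)=0.888949, s=sin(0.9515/2)=0.458005; N=√[120·6·6·120]=720.000000
k: max(0,(-1)−(1))=0 … min(4+(-1),4−(1))=3
  k=0: (−1)^2·720.0000/(72)·0.8889^6·0.4580^2 = +1.035150
  k=1: (−1)^3·720.0000/(24)·0.8889^4·0.4580^4 = -0.824350
  k=2: (−1)^4·720.0000/(48)·0.8889^2·0.4580^6 = +0.109413
  k=3: (−1)^5·720.0000/(720)·0.8889^0·0.4580^8 = -0.001936
d^4_{1,-1}(0.9515) = +1.035150 -0.824350 +0.109413 -0.001936 = +0.318277
|D^4_{1,-1}|² = |d^4_{1,-1}(β)|² = (+0.318277)² = 0.101300 (the z-rotation phases have unit modulus)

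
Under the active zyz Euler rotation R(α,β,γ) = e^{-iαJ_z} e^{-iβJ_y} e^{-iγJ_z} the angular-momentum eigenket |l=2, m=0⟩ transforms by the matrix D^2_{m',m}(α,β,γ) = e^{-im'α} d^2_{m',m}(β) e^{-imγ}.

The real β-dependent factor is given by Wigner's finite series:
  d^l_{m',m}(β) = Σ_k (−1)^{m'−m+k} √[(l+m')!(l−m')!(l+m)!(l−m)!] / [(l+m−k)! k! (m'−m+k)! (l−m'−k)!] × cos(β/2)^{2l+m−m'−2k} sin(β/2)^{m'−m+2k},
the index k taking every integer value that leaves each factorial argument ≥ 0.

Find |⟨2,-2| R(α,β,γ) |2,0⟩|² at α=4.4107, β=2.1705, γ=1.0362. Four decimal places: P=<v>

P=0.1741

Split into d^2_{-2,0}(β=2.1705) × two z-phases.
Half-angle: c=0.466692, s=0.884420. N=√(1·24·2·2)=9.797959
k∈{2} keeps every argument non-negative
  k=2: (−1)^0·9.7980/(4)·0.4667^2·0.8844^2 = +0.417304
d^2_{-2,0}(2.1705) = +0.417304
|D^2_{-2,0}|² = |d^2_{-2,0}(β)|² = (+0.417304)² = 0.174143 (the z-rotation phases have unit modulus)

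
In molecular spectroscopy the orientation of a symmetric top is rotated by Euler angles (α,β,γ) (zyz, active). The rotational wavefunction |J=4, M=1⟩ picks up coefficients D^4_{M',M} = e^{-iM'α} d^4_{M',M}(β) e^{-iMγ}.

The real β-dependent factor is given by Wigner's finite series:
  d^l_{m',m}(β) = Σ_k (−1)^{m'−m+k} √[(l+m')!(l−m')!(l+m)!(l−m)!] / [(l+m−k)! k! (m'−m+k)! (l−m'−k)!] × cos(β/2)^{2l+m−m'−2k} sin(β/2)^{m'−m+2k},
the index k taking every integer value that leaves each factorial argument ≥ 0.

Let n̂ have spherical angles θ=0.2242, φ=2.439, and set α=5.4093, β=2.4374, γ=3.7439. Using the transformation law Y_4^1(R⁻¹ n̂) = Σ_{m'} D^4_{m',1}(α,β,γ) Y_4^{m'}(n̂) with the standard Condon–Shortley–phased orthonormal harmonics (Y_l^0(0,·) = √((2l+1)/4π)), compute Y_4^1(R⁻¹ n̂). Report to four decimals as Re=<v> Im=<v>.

Re=0.4197 Im=-0.2408

Need the full column D^4_{m',1} for m'=−4..4 at α=5.4093, β=2.4374, γ=3.7439.
cos(β/2)=0.344866, sin(β/2)=0.938652
d^4_{-4,1}: single k=5 term ⇒ +0.223650;  D = +0.128953-0.182731i
d^4_{-3,1}: k∈[4..5] ⇒ +0.145258 -0.645653 = -0.500395;  D = -0.498698+0.041171i
d^4_{-2,1}: k∈[3..5] ⇒ +0.057053 -0.633988 +0.939331 = +0.362396;  D = +0.254681+0.257816i
d^4_{-1,1}: k∈[2..5] ⇒ +0.014822 -0.329414 +1.220169 -0.602610 = +0.302967;  D = -0.028619+0.301612i
d^4_{0,1}: k∈[1..4] ⇒ +0.002435 -0.108251 +0.801939 -0.990142 = -0.294019;  D = +0.242281-0.166575i
d^4_{1,1}: k∈[0..3] ⇒ +0.000200 -0.022233 +0.329414 -0.813446 = -0.506065;  D = +0.487517+0.135753i
d^4_{2,1}: k∈[0..2] ⇒ -0.002310 +0.085580 -0.422659 = -0.339389;  D = +0.140040+0.309150i
d^4_{3,1}: k∈[0..1] ⇒ +0.011765 -0.145258 = -0.133493;  D = -0.057891+0.120288i
d^4_{4,1}: single k=0 term ⇒ -0.030190;  D = -0.029264+0.007421i
Y_4^{m'}(θ=0.2242,φ=2.439) and Σ D·Y over m':
  (+0.1290-0.1827i)·(-0.0010+0.0004i)  (-0.4987+0.0412i)·(+0.0069-0.0115i)  (+0.2547+0.2578i)·(+0.0154+0.0922i)  (-0.0286+0.3016i)·(-0.2860-0.2421i)  (+0.2423-0.1666i)·(+0.6462+0.0000i)  (+0.4875+0.1358i)·(+0.2860-0.2421i)  (+0.1400+0.3091i)·(+0.0154-0.0922i)  (-0.0579+0.1203i)·(-0.0069-0.0115i)  (-0.0293+0.0074i)·(-0.0010-0.0004i)
Y_4^1(R⁻¹ n̂) = +0.419673-0.240767i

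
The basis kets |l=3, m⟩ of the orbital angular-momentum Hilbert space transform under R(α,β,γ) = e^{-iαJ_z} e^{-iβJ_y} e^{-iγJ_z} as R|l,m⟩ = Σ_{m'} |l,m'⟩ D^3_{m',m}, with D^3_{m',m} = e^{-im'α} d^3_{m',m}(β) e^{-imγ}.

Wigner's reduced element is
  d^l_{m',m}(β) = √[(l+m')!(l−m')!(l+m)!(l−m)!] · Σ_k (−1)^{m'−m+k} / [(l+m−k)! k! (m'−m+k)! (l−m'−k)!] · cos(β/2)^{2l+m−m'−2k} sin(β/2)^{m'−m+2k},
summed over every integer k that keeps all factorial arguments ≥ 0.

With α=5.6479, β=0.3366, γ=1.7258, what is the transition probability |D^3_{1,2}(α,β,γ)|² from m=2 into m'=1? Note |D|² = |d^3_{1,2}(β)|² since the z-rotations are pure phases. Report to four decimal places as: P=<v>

First d^3_{1,2}(β=0.3366), then the phase factors e^{-i(1)α} and e^{-i(2)γ}:
With c≡cos(β/2)=0.985871 and s≡sin(β/2)=0.167507, N=[24·2·120·1]^{1/2}=75.894664
k: max(0,(2)−(1))=1 … min(3+(2),3−(1))=2
  k=1: (−1)^0·75.8947/(24)·0.9859^5·0.1675^1 = +0.493324
  k=2: (−1)^1·75.8947/(12)·0.9859^3·0.1675^3 = -0.028483
d^3_{1,2}(0.3366) = +0.493324 -0.028483 = +0.464841
|D^3_{1,2}|² = |d^3_{1,2}(β)|² = (+0.464841)² = 0.216077 (the z-rotation phases have unit modulus)

P=0.2161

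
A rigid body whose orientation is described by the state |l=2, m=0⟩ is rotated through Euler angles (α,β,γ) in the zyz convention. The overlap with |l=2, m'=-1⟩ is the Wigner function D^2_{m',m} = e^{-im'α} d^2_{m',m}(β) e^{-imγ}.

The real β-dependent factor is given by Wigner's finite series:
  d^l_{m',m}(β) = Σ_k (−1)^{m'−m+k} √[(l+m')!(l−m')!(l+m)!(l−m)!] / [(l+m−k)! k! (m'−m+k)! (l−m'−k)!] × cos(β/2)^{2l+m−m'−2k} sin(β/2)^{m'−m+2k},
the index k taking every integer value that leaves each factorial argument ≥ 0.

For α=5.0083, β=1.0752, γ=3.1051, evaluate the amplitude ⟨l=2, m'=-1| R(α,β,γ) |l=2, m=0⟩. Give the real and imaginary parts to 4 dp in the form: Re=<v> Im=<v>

Split into d^2_{-1,0}(β=1.0752) × two z-phases.
Half-angle: c=0.858940, s=0.512076. N=√(1·6·2·2)=4.898979
k∈{1,2} keeps every argument non-negative
  k=1: (−1)^0·4.8990/(2)·0.8589^3·0.5121^1 = +0.794875
  k=2: (−1)^1·4.8990/(2)·0.8589^1·0.5121^3 = -0.282515
d^2_{-1,0}(1.0752) = +0.794875 -0.282515 = +0.512360
D = (+0.291611-0.956537i)·(+0.512360)·(+1.000000+0.000000i) = +0.149410-0.490091i

Re=0.1494 Im=-0.4901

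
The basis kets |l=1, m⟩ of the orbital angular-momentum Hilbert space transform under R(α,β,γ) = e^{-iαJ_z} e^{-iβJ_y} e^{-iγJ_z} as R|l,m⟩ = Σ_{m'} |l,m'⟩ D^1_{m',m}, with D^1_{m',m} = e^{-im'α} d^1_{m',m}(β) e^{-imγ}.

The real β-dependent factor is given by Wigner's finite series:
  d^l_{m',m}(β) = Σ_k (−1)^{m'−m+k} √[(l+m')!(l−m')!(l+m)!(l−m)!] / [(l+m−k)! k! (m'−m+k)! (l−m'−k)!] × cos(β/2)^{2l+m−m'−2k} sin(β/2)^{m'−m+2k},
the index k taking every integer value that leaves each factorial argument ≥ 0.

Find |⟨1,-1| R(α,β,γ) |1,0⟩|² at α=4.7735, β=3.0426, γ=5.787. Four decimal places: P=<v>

Split into d^1_{-1,0}(β=3.0426) × two z-phases.
With c≡cos(β/2)=0.049476 and s≡sin(β/2)=0.998775, N=[1·2·1·1]^{1/2}=1.414214
Admissible k: 1..1 (factorial args all ≥0)
  k=1: (−1)^0·1.4142/(1)·0.0495^1·0.9988^1 = +0.069884
d^1_{-1,0}(3.0426) = +0.069884
|D^1_{-1,0}|² = |d^1_{-1,0}(β)|² = (+0.069884)² = 0.004884 (the z-rotation phases have unit modulus)

P=0.0049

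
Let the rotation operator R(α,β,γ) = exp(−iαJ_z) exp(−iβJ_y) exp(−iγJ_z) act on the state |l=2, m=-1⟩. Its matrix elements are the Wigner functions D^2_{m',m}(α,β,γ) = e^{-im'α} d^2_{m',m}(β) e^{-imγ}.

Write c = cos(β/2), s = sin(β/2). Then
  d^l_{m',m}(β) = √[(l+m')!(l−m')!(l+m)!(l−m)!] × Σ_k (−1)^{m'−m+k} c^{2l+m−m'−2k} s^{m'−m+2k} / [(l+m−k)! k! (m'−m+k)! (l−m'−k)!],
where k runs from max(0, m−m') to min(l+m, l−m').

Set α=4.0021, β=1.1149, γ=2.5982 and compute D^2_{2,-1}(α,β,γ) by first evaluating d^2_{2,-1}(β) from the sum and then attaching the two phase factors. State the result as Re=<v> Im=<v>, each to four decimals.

D^2_{2,-1}(4.0021,1.1149,2.5982) = e^{-i·2·4.0021}·d^2_{2,-1}(1.1149)·e^{-i·-1·2.5982}. Compute d first:
Half-angle: c=0.848607, s=0.529024. N=√(24·1·1·6)=12.000000
The bounds max(0,m−m')=0 and min(l+m,l−m')=0 give 1 term
  k=0: (−1)^3·12.0000/(6)·0.8486^1·0.5290^3 = -0.251283
d^2_{2,-1}(1.1149) = -0.251283
D = (-0.149654-0.988738i)·(-0.251283)·(-0.855959+0.517043i) = -0.160650-0.193222i

Re=-0.1606 Im=-0.1932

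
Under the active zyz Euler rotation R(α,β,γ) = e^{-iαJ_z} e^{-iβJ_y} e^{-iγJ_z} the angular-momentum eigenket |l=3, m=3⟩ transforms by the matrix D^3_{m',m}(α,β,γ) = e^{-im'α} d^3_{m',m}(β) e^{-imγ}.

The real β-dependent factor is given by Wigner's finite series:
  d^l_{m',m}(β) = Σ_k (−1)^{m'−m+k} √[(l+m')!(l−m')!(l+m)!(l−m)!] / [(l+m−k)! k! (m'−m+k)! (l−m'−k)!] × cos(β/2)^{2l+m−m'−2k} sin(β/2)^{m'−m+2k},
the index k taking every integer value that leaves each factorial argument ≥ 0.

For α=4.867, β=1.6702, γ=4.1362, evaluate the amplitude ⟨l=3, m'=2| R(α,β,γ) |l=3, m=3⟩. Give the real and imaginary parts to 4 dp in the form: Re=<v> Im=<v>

Re=-0.2444 Im=0.0373

First d^3_{2,3}(β=1.6702), then the phase factors e^{-i(2)α} and e^{-i(3)γ}:
c=cos(1.6702/2)=0.671104, s=sin(1.6702/2)=0.741364; N=√[120·1·720·1]=293.938769
k: max(0,(3)−(2))=1 … min(3+(3),3−(2))=1
  k=1: (−1)^0·293.9388/(120)·0.6711^5·0.7414^1 = +0.247203
d^3_{2,3}(1.6702) = +0.247203
Attach z-rotation phases: D = e^{-i(2)(4.867)}·(+0.247203)·e^{-i(3)(4.1362)} = -0.244374+0.037296i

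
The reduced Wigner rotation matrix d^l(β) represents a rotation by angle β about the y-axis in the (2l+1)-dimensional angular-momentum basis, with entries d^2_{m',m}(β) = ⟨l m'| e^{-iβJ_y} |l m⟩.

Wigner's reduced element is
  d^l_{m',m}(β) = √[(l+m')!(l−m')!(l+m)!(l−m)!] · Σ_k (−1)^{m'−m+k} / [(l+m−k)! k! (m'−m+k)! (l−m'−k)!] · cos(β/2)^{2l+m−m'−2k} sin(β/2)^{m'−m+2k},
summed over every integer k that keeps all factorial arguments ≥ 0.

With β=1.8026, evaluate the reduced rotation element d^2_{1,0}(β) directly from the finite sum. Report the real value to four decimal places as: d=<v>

d^2_{1,0}(β=1.8026) via Wigner's sum:
Half-angle: c=0.620591, s=0.784134. N=√(6·1·2·2)=4.898979
Admissible k: 0..1 (factorial args all ≥0)
  k=0: (−1)^1·4.8990/(2)·0.6206^3·0.7841^1 = -0.459074
  k=1: (−1)^2·4.8990/(2)·0.6206^1·0.7841^3 = +0.732913
d^2_{1,0}(1.8026) = -0.459074 +0.732913 = +0.273839

d=0.2738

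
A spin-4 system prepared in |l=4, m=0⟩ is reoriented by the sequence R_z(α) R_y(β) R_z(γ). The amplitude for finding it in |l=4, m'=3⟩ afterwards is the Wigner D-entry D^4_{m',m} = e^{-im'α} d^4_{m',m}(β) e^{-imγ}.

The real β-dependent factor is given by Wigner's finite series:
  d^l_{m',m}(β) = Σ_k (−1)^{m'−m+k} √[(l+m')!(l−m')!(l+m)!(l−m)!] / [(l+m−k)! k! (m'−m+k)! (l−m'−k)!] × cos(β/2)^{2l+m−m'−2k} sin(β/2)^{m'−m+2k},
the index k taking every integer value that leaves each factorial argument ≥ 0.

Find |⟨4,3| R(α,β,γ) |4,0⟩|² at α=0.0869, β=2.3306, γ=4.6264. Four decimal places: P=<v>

Split into d^4_{3,0}(β=2.3306) × two z-phases.
Half-angle: c=0.394475, s=0.918907. N=√(5040·1·24·24)=1703.830978
The bounds max(0,m−m')=0 and min(l+m,l−m')=1 give 2 terms
  k=0: (−1)^3·1703.8310/(144)·0.3945^5·0.9189^3 = -0.087695
  k=1: (−1)^4·1703.8310/(144)·0.3945^3·0.9189^5 = +0.475860
d^4_{3,0}(2.3306) = -0.087695 +0.475860 = +0.388165
|D^4_{3,0}|² = |d^4_{3,0}(β)|² = (+0.388165)² = 0.150672 (the z-rotation phases have unit modulus)

P=0.1507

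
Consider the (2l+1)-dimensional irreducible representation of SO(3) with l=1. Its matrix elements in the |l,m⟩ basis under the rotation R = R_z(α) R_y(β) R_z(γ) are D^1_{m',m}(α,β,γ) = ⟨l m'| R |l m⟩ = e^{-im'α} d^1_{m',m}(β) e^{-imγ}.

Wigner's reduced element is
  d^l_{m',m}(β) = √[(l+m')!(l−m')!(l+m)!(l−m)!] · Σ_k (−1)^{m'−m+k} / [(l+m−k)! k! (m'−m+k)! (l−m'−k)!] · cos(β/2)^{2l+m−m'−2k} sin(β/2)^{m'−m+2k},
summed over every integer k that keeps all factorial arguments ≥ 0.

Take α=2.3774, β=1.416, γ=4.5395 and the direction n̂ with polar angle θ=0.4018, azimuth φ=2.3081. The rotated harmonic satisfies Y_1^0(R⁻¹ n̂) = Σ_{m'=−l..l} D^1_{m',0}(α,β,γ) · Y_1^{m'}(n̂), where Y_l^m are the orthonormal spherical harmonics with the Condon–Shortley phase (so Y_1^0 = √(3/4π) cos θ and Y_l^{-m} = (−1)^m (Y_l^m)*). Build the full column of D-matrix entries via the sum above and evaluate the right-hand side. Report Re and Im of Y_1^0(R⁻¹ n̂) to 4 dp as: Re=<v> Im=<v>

Re=0.2577 Im=0.0000

Need the full column D^1_{m',0} for m'=−1..1 at α=2.3774, β=1.416, γ=4.5395.
cos(β/2)=0.759664, sin(β/2)=0.650316
d^1_{-1,0}: single k=1 term ⇒ +0.698652;  D = -0.504386+0.483435i
d^1_{0,0}: k∈[0..1] ⇒ +0.577089 -0.422911 = +0.154179;  D = +0.154179+0.000000i
d^1_{1,0}: single k=0 term ⇒ -0.698652;  D = +0.504386+0.483435i
Y_1^{m'}(θ=0.4018,φ=2.3081) and Σ D·Y over m':
  (-0.5044+0.4834i)·(-0.0908-0.1000i)  (+0.1542+0.0000i)·(+0.4497+0.0000i)  (+0.5044+0.4834i)·(+0.0908-0.1000i)
Y_1^0(R⁻¹ n̂) = +0.257675+0.000000i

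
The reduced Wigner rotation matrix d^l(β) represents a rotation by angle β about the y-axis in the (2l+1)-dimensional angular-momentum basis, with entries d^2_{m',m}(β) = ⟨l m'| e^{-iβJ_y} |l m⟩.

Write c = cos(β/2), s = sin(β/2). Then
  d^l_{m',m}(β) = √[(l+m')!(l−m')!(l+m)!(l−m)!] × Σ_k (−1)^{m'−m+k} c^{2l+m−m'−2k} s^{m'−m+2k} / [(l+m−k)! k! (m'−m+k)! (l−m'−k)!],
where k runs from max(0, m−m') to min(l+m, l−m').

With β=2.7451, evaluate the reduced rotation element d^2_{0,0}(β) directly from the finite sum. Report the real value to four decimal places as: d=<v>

d^2_{0,0}(β=2.7451) via Wigner's sum:
With c≡cos(β/2)=0.196950 and s≡sin(β/2)=0.980413, N=[2·2·2·2]^{1/2}=4.000000
Admissible k: 0..2 (factorial args all ≥0)
  k=0: (−1)^0·4.0000/(4)·0.1970^4·0.9804^0 = +0.001505
  k=1: (−1)^1·4.0000/(1)·0.1970^2·0.9804^2 = -0.149139
  k=2: (−1)^2·4.0000/(4)·0.1970^0·0.9804^4 = +0.923926
d^2_{0,0}(2.7451) = +0.001505 -0.149139 +0.923926 = +0.776291

d=0.7763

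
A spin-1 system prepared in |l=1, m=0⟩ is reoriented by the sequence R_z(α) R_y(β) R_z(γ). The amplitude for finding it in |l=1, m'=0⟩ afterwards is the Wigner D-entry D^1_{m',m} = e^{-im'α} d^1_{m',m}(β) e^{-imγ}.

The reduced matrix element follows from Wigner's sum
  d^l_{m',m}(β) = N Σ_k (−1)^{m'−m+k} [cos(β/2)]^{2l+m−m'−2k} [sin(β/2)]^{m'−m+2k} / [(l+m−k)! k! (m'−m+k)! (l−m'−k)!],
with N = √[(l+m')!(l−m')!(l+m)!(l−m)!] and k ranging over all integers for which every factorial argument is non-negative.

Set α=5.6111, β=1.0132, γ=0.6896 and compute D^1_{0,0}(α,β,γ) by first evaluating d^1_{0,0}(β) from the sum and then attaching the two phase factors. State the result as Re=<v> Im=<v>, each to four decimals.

First d^1_{0,0}(β=1.0132), then the phase factors e^{-i(0)α} and e^{-i(0)γ}:
c=cos(1.0132/2)=0.874399, s=sin(1.0132/2)=0.485207; N=√[1·1·1·1]=1.000000
k: max(0,(0)−(0))=0 … min(1+(0),1−(0))=1
  k=0: (−1)^0·1.0000/(1)·0.8744^2·0.4852^0 = +0.764574
  k=1: (−1)^1·1.0000/(1)·0.8744^0·0.4852^2 = -0.235426
d^1_{0,0}(1.0132) = +0.764574 -0.235426 = +0.529148
D = (+1.000000+0.000000i)·(+0.529148)·(+1.000000+0.000000i) = +0.529148+0.000000i

Re=0.5291 Im=0.0000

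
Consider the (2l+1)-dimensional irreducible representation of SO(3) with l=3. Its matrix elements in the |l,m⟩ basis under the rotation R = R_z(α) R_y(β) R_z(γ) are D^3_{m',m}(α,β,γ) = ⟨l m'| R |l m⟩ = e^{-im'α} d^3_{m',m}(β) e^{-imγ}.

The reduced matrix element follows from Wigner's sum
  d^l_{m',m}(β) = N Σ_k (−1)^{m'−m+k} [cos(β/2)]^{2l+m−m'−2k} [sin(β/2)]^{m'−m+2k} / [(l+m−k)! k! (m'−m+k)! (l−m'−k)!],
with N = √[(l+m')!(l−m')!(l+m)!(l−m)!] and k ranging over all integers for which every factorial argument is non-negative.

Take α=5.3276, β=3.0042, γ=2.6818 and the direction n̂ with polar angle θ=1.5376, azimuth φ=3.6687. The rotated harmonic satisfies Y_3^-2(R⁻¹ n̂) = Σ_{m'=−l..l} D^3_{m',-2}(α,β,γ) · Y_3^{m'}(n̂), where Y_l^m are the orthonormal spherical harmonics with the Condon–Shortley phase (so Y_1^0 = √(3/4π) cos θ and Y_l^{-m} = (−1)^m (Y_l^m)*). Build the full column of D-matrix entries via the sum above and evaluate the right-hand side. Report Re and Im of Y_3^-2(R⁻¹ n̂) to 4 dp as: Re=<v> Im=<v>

Re=0.0214 Im=-0.0405

Need the full column D^3_{m',-2} for m'=−3..3 at α=5.3276, β=3.0042, γ=2.6818.
cos(β/2)=0.068642, sin(β/2)=0.997641
d^3_{-3,-2}: single k=1 term ⇒ +0.000004;  D = -0.000003+0.000002i
d^3_{-2,-2}: k∈[0..1] ⇒ +0.000000 -0.000110 = -0.000110;  D = +0.000105+0.000034i
d^3_{-1,-2}: k∈[0..1] ⇒ -0.000005 +0.002031 = +0.002026;  D = -0.000607-0.001933i
d^3_{0,-2}: k∈[0..1] ⇒ +0.000121 -0.025565 = -0.025444;  D = -0.015423+0.020237i
d^3_{1,-2}: k∈[0..1] ⇒ -0.002031 +0.214518 = +0.212487;  D = +0.212349+0.007648i
d^3_{2,-2}: k∈[0..1] ⇒ +0.023337 -0.985931 = -0.962594;  D = -0.526889-0.805590i
d^3_{3,-2}: single k=0 term ⇒ -0.166165;  D = +0.061074-0.154534i
Y_3^{m'}(θ=1.5376,φ=3.6687) and Σ D·Y over m':
  (-0.0000+0.0000i)·(+0.0044+0.4165i)  (+0.0001+0.0000i)·(+0.0167-0.0295i)  (-0.0006-0.0019i)·(+0.2776-0.1616i)  (-0.0154+0.0202i)·(-0.0371+0.0000i)  (+0.2123+0.0076i)·(-0.2776-0.1616i)  (-0.5269-0.8056i)·(+0.0167+0.0295i)  (+0.0611-0.1545i)·(-0.0044+0.4165i)
Y_3^-2(R⁻¹ n̂) = +0.021389-0.040518i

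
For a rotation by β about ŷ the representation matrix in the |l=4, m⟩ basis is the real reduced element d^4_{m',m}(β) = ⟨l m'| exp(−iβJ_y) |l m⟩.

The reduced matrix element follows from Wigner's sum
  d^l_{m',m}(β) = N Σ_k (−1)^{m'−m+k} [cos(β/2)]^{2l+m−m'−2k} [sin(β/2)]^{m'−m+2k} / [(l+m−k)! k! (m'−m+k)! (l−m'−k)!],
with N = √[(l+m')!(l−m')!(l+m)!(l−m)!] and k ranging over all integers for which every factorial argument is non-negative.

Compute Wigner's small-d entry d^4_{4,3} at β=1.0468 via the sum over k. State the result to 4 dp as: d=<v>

d^4_{4,3}(β=1.0468) via Wigner's sum:
Half-angle: c=0.866125, s=0.499828. N=√(40320·1·5040·1)=14255.272709
k: max(0,(3)−(4))=0 … min(4+(3),4−(4))=0
  k=0: (−1)^1·14255.2727/(5040)·0.8661^7·0.4998^1 = -0.516926
d^4_{4,3}(1.0468) = -0.516926

d=-0.5169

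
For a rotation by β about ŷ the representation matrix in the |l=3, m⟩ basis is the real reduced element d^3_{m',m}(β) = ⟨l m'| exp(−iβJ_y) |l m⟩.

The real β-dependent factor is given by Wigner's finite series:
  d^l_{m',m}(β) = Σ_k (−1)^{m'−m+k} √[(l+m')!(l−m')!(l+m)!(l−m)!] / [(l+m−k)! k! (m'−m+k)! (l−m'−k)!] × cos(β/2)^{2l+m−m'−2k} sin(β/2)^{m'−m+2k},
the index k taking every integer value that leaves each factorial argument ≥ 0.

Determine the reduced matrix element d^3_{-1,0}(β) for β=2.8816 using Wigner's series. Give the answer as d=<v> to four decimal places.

d^3_{-1,0}(β=2.8816) via Wigner's sum:
c=cos(2.8816/2)=0.129631, s=sin(2.8816/2)=0.991562; N=√[2·24·6·6]=41.569219
k∈{1,2,3} keeps every argument non-negative
  k=1: (−1)^0·41.5692/(12)·0.1296^5·0.9916^1 = +0.000126
  k=2: (−1)^1·41.5692/(4)·0.1296^3·0.9916^3 = -0.022070
  k=3: (−1)^2·41.5692/(12)·0.1296^1·0.9916^5 = +0.430426
d^3_{-1,0}(2.8816) = +0.000126 -0.022070 +0.430426 = +0.408482

d=0.4085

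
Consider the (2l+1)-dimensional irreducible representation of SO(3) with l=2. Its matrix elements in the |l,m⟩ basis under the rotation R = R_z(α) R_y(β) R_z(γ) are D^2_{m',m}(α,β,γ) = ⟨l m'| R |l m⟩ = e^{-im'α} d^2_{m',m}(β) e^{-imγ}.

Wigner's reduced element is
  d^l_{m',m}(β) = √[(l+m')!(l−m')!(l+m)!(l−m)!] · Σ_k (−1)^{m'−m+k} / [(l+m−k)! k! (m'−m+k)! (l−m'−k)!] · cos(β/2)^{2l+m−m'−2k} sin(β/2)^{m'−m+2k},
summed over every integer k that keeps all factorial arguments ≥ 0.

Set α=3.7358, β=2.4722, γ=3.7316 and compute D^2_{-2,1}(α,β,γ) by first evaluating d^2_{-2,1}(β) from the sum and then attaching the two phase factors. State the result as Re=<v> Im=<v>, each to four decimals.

Split into d^2_{-2,1}(β=2.4722) × two z-phases.
With c≡cos(β/2)=0.328482 and s≡sin(β/2)=0.944510, N=[1·24·6·1]^{1/2}=12.000000
Admissible k: 3..3 (factorial args all ≥0)
  k=3: (−1)^0·12.0000/(6)·0.3285^1·0.9445^3 = +0.553556
d^2_{-2,1}(2.4722) = +0.553556
Attach z-rotation phases: D = e^{-i(-2)(3.7358)}·(+0.553556)·e^{-i(1)(3.7316)} = -0.457367-0.311833i

Re=-0.4574 Im=-0.3118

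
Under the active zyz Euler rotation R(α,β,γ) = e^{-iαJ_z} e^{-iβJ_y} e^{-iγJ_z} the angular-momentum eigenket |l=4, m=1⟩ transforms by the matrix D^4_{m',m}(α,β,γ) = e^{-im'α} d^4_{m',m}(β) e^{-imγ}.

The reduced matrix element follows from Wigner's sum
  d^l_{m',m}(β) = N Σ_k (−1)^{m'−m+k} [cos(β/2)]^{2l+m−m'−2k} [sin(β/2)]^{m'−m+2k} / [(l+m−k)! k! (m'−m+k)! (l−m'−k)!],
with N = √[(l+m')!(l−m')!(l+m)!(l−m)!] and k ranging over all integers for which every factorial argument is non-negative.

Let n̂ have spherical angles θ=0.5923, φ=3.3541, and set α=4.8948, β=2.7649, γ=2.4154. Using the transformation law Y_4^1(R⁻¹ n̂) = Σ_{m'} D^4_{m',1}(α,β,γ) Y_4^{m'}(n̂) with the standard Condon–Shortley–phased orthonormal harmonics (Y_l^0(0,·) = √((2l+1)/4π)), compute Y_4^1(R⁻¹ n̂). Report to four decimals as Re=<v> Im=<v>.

Re=-0.0520 Im=0.2510

Need the full column D^4_{m',1} for m'=−4..4 at α=4.8948, β=2.7649, γ=2.4154.
cos(β/2)=0.187235, sin(β/2)=0.982315
d^4_{-4,1}: single k=5 term ⇒ +0.044927;  D = -0.005153-0.044630i
d^4_{-3,1}: k∈[4..5] ⇒ +0.015138 -0.250005 = -0.234867;  D = -0.224559+0.068818i
d^4_{-2,1}: k∈[3..5] ⇒ +0.003085 -0.127356 +0.701098 = +0.576826;  D = +0.266255+0.511700i
d^4_{-1,1}: k∈[2..5] ⇒ +0.000416 -0.034330 +0.472465 -0.866976 = -0.428425;  D = +0.337876-0.263416i
d^4_{0,1}: k∈[1..4] ⇒ +0.000035 -0.005853 +0.161094 -0.739022 = -0.583745;  D = +0.436471+0.387623i
d^4_{1,1}: k∈[0..3] ⇒ +0.000002 -0.000624 +0.034330 -0.314976 = -0.281269;  D = -0.145522+0.240698i
d^4_{2,1}: k∈[0..2] ⇒ -0.000034 +0.004627 -0.084904 = -0.080311;  D = -0.075124-0.028394i
d^4_{3,1}: k∈[0..1] ⇒ +0.000330 -0.015138 = -0.014808;  D = +0.002636-0.014572i
d^4_{4,1}: single k=0 term ⇒ -0.001632;  D = +0.001632-0.000006i
Y_4^{m'}(θ=0.5923,φ=3.3541) and Σ D·Y over m':
  (-0.0052-0.0446i)·(+0.0284-0.0323i)  (-0.2246+0.0688i)·(-0.1452+0.1075i)  (+0.2663+0.5117i)·(+0.3627-0.1641i)  (+0.3379-0.2634i)·(-0.3895+0.0840i)  (+0.4365+0.3876i)·(-0.1129+0.0000i)  (-0.1455+0.2407i)·(+0.3895+0.0840i)  (-0.0751-0.0284i)·(+0.3627+0.1641i)  (+0.0026-0.0146i)·(+0.1452+0.1075i)  (+0.0016-0.0000i)·(+0.0284+0.0323i)
Y_4^1(R⁻¹ n̂) = -0.052035+0.250983i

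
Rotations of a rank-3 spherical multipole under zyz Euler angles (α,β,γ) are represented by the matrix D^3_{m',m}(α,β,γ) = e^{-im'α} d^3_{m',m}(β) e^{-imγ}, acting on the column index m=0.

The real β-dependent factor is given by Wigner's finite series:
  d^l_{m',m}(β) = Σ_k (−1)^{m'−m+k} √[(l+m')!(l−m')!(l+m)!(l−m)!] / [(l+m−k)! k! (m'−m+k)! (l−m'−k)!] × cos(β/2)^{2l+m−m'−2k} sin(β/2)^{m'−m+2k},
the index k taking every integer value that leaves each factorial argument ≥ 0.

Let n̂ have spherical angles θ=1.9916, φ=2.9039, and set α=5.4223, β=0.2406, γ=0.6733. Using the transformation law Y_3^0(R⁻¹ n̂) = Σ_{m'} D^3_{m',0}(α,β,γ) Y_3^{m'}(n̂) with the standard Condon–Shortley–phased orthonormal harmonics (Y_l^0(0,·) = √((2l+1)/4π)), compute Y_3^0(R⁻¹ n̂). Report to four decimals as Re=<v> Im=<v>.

Need the full column D^3_{m',0} for m'=−3..3 at α=5.4223, β=0.2406, γ=0.6733.
cos(β/2)=0.992773, sin(β/2)=0.120010
d^3_{-3,0}: single k=3 term ⇒ +0.007563;  D = -0.006412-0.004011i
d^3_{-2,0}: k∈[2..3] ⇒ +0.076629 -0.001120 = +0.075510;  D = -0.011357-0.074651i
d^3_{-1,0}: k∈[1..3] ⇒ +0.400920 -0.017576 +0.000086 = +0.383429;  D = +0.249906-0.290801i
d^3_{0,0}: k∈[0..3] ⇒ +0.957412 -0.125915 +0.001840 -0.000003 = +0.833334;  D = +0.833334+0.000000i
d^3_{1,0}: k∈[0..2] ⇒ -0.400920 +0.017576 -0.000086 = -0.383429;  D = -0.249906-0.290801i
d^3_{2,0}: k∈[0..1] ⇒ +0.076629 -0.001120 = +0.075510;  D = -0.011357+0.074651i
d^3_{3,0}: single k=0 term ⇒ -0.007563;  D = +0.006412-0.004011i
Y_3^{m'}(θ=1.9916,φ=2.9039) and Σ D·Y over m':
  (-0.0064-0.0040i)·(-0.2400-0.2076i)  (-0.0114-0.0747i)·(-0.3092-0.1592i)  (+0.2499-0.2908i)·(+0.0475+0.0115i)  (+0.8333+0.0000i)·(+0.3301+0.0000i)  (-0.2499-0.2908i)·(-0.0475+0.0115i)  (-0.0114+0.0747i)·(-0.3092+0.1592i)  (+0.0064-0.0040i)·(+0.2400-0.2076i)
Y_3^0(R⁻¹ n̂) = +0.290213+0.000000i

Re=0.2902 Im=0.0000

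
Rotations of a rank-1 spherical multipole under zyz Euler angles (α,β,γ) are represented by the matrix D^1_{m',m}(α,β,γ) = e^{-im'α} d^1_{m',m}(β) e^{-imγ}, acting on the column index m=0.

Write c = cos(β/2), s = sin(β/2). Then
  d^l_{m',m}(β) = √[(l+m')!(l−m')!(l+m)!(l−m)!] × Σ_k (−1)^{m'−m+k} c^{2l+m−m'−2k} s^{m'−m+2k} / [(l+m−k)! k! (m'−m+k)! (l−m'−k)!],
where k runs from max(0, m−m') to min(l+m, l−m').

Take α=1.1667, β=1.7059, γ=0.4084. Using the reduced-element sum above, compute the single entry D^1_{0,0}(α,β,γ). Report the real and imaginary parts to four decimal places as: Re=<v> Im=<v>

Re=-0.1347 Im=0.0000

D^1_{0,0}(1.1667,1.7059,0.4084) = e^{-i·0·1.1667}·d^1_{0,0}(1.7059)·e^{-i·0·0.4084}. Compute d first:
Half-angle: c=0.657764, s=0.753224. N=√(1·1·1·1)=1.000000
The bounds max(0,m−m')=0 and min(l+m,l−m')=1 give 2 terms
  k=0: (−1)^0·1.0000/(1)·0.6578^2·0.7532^0 = +0.432653
  k=1: (−1)^1·1.0000/(1)·0.6578^0·0.7532^2 = -0.567347
d^1_{0,0}(1.7059) = +0.432653 -0.567347 = -0.134693
D = (+1.000000+0.000000i)·(-0.134693)·(+1.000000+0.000000i) = -0.134693+0.000000i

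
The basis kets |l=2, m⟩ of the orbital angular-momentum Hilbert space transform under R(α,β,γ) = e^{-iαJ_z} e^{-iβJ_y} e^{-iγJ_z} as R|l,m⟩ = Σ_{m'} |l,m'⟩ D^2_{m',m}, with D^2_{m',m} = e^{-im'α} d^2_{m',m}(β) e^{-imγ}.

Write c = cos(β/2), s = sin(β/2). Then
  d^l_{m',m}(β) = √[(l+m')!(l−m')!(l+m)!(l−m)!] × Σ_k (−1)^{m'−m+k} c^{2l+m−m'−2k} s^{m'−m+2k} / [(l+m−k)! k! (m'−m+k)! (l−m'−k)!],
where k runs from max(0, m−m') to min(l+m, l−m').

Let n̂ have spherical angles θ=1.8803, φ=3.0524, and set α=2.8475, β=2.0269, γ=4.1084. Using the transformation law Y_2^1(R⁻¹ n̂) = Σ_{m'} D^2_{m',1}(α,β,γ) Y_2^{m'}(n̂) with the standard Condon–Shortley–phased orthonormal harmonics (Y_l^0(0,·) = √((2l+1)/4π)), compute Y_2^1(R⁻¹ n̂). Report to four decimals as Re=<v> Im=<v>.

Re=0.0612 Im=0.1674

Need the full column D^2_{m',1} for m'=−2..2 at α=2.8475, β=2.0269, γ=4.1084.
cos(β/2)=0.528936, sin(β/2)=0.848662
d^2_{-2,1}: single k=3 term ⇒ +0.646602;  D = -0.010218+0.646521i
d^2_{-1,1}: k∈[2..3] ⇒ +0.604501 -0.518727 = +0.085774;  D = +0.026158-0.081688i
d^2_{0,1}: k∈[1..2] ⇒ +0.307624 -0.791922 = -0.484299;  D = +0.275048-0.398615i
d^2_{1,1}: k∈[0..1] ⇒ +0.078273 -0.604501 = -0.526227;  D = -0.411580+0.327898i
d^2_{2,1}: single k=0 term ⇒ -0.251174;  D = +0.233384-0.092844i
Y_2^{m'}(θ=1.8803,φ=3.0524) and Σ D·Y over m':
  (-0.0102+0.6465i)·(+0.3449+0.0622i)  (+0.0262-0.0817i)·(+0.2232+0.0200i)  (+0.2750-0.3986i)·(-0.2276+0.0000i)  (-0.4116+0.3279i)·(-0.2232+0.0200i)  (+0.2334-0.0928i)·(+0.3449-0.0622i)
Y_2^1(R⁻¹ n̂) = +0.061189+0.167404i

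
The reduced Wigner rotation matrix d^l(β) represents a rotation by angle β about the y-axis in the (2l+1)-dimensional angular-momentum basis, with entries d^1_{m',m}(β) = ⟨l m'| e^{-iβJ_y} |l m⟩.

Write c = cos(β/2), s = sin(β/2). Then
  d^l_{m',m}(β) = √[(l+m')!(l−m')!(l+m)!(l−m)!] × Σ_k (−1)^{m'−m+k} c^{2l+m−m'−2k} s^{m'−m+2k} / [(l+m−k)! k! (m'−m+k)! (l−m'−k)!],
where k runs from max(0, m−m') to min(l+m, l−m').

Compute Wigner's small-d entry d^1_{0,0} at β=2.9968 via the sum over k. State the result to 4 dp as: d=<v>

d^1_{0,0}(β=2.9968) via Wigner's sum:
Half-angle: c=0.072333, s=0.997381. N=√(1·1·1·1)=1.000000
Admissible k: 0..1 (factorial args all ≥0)
  k=0: (−1)^0·1.0000/(1)·0.0723^2·0.9974^0 = +0.005232
  k=1: (−1)^1·1.0000/(1)·0.0723^0·0.9974^2 = -0.994768
d^1_{0,0}(2.9968) = +0.005232 -0.994768 = -0.989536

d=-0.9895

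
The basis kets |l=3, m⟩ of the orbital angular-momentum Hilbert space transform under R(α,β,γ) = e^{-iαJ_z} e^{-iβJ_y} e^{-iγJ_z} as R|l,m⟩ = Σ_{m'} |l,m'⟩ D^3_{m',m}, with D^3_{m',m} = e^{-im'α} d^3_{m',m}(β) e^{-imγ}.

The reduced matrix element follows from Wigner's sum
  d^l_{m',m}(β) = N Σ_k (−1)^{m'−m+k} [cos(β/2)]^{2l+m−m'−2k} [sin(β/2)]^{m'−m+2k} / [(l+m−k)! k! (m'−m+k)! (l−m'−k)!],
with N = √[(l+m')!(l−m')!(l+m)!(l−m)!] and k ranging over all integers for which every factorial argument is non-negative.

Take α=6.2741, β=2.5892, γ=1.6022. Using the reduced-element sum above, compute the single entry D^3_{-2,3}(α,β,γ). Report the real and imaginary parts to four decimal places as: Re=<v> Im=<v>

First d^3_{-2,3}(β=2.5892), then the phase factors e^{-i(-2)α} and e^{-i(3)γ}:
c=cos(2.5892/2)=0.272698, s=sin(2.5892/2)=0.962100; N=√[1·120·720·1]=293.938769
k∈{5} keeps every argument non-negative
  k=5: (−1)^0·293.9388/(120)·0.2727^1·0.9621^5 = +0.550628
d^3_{-2,3}(2.5892) = +0.550628
Attach z-rotation phases: D = e^{-i(-2)(6.2741)}·(+0.550628)·e^{-i(3)(1.6022)} = +0.061750+0.547154i

Re=0.0618 Im=0.5472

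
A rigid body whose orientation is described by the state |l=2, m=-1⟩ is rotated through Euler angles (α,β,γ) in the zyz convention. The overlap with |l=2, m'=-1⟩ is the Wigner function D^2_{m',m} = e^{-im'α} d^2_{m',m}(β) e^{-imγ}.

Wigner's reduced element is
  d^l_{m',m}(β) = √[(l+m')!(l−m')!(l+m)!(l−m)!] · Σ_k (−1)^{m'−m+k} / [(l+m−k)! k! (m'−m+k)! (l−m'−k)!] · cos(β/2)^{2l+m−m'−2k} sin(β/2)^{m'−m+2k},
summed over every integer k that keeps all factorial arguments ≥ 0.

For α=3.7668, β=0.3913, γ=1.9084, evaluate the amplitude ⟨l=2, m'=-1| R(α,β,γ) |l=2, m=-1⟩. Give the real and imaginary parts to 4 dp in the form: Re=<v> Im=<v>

D^2_{-1,-1}(3.7668,0.3913,1.9084) = e^{-i·-1·3.7668}·d^2_{-1,-1}(0.3913)·e^{-i·-1·1.9084}. Compute d first:
c=cos(0.3913/2)=0.980922, s=sin(0.3913/2)=0.194404; N=√[1·6·1·6]=6.000000
k∈{0,1} keeps every argument non-negative
  k=0: (−1)^0·6.0000/(6)·0.9809^4·0.1944^0 = +0.925842
  k=1: (−1)^1·6.0000/(2)·0.9809^2·0.1944^2 = -0.109094
d^2_{-1,-1}(0.3913) = +0.925842 -0.109094 = +0.816748
Attach z-rotation phases: D = e^{-i(-1)(3.7668)}·(+0.816748)·e^{-i(-1)(1.9084)} = +0.670387-0.466539i

Re=0.6704 Im=-0.4665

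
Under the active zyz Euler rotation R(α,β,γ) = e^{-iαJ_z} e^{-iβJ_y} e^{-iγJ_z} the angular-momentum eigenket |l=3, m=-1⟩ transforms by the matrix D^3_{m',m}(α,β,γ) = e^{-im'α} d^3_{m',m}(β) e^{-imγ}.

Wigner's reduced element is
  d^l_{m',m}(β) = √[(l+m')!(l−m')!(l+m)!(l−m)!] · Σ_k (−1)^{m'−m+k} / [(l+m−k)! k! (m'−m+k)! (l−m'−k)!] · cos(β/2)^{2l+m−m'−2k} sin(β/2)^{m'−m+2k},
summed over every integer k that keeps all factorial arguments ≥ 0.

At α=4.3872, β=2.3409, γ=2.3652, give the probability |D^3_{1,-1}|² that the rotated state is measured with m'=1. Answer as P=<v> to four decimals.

P=0.0215

Split into d^3_{1,-1}(β=2.3409) × two z-phases.
With c≡cos(β/2)=0.389737 and s≡sin(β/2)=0.920926, N=[24·2·2·24]^{1/2}=48.000000
The bounds max(0,m−m')=0 and min(l+m,l−m')=2 give 3 terms
  k=0: (−1)^2·48.0000/(8)·0.3897^4·0.9209^2 = +0.117406
  k=1: (−1)^3·48.0000/(6)·0.3897^2·0.9209^4 = -0.874043
  k=2: (−1)^4·48.0000/(48)·0.3897^0·0.9209^6 = +0.610026
d^3_{1,-1}(2.3409) = +0.117406 -0.874043 +0.610026 = -0.146612
|D^3_{1,-1}|² = |d^3_{1,-1}(β)|² = (-0.146612)² = 0.021495 (the z-rotation phases have unit modulus)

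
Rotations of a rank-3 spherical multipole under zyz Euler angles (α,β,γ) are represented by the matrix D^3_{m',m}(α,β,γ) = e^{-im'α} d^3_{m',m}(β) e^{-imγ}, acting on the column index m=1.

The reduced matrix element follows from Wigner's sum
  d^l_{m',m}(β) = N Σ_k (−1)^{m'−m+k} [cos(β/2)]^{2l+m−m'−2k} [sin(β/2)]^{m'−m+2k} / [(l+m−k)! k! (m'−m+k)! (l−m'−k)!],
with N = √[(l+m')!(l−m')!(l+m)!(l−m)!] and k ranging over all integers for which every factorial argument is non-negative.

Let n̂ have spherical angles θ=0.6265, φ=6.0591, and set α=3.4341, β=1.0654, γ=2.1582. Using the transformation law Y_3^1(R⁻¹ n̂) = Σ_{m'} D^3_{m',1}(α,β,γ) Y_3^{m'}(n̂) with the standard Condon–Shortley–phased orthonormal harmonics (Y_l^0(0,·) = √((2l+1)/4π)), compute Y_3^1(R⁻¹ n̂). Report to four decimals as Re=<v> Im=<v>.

Need the full column D^3_{m',1} for m'=−3..3 at α=3.4341, β=1.0654, γ=2.1582.
cos(β/2)=0.861439, sin(β/2)=0.507861
d^3_{-3,1}: single k=4 term ⇒ +0.191194;  D = -0.054694+0.183204i
d^3_{-2,1}: k∈[3..4] ⇒ +0.529588 -0.092034 = +0.437554;  D = -0.001045-0.437553i
d^3_{-1,1}: k∈[2..4] ⇒ +0.852195 -0.394929 +0.017158 = +0.474425;  D = +0.137887+0.453945i
d^3_{0,1}: k∈[1..3] ⇒ +0.834561 -0.870202 +0.100818 = +0.065177;  D = -0.036121-0.054252i
d^3_{1,1}: k∈[0..2] ⇒ +0.408646 -1.136261 +0.296197 = -0.431418;  D = -0.332486-0.274908i
d^3_{2,1}: k∈[0..1] ⇒ -0.761847 +0.529588 = -0.232258;  D = +0.214071+0.090099i
d^3_{3,1}: single k=0 term ⇒ +0.550090;  D = +0.547010+0.058130i
Y_3^{m'}(θ=0.6265,φ=6.0591) and Σ D·Y over m':
  (-0.0547+0.1832i)·(+0.0658+0.0524i)  (-0.0010-0.4376i)·(+0.2565+0.1233i)  (+0.1379+0.4539i)·(+0.4214+0.0961i)  (-0.0361-0.0543i)·(+0.0850+0.0000i)  (-0.3325-0.2749i)·(-0.4214+0.0961i)  (+0.2141+0.0901i)·(+0.2565-0.1233i)  (+0.5470+0.0581i)·(-0.0658+0.0524i)
Y_3^1(R⁻¹ n̂) = +0.245451+0.202230i

Re=0.2455 Im=0.2022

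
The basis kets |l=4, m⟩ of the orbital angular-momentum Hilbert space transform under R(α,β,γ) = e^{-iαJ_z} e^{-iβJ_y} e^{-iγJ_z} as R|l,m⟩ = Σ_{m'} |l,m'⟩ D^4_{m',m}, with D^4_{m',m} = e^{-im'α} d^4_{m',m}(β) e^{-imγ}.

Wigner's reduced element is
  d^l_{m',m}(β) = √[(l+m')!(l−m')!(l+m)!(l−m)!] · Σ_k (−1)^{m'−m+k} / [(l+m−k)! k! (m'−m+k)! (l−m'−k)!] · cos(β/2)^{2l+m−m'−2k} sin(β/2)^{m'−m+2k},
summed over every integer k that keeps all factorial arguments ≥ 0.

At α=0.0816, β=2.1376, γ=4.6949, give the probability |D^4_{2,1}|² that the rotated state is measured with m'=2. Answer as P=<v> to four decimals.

First d^4_{2,1}(β=2.1376), then the phase factors e^{-i(2)α} and e^{-i(1)γ}:
c=cos(2.1376/2)=0.481177, s=sin(2.1376/2)=0.876624; N=√[720·2·120·6]=1018.233765
Admissible k: 0..2 (factorial args all ≥0)
  k=0: (−1)^1·1018.2338/(240)·0.4812^7·0.8766^1 = -0.022212
  k=1: (−1)^2·1018.2338/(48)·0.4812^5·0.8766^3 = +0.368611
  k=2: (−1)^3·1018.2338/(72)·0.4812^3·0.8766^5 = -0.815632
d^4_{2,1}(2.1376) = -0.022212 +0.368611 -0.815632 = -0.469233
|D^4_{2,1}|² = |d^4_{2,1}(β)|² = (-0.469233)² = 0.220180 (the z-rotation phases have unit modulus)

P=0.2202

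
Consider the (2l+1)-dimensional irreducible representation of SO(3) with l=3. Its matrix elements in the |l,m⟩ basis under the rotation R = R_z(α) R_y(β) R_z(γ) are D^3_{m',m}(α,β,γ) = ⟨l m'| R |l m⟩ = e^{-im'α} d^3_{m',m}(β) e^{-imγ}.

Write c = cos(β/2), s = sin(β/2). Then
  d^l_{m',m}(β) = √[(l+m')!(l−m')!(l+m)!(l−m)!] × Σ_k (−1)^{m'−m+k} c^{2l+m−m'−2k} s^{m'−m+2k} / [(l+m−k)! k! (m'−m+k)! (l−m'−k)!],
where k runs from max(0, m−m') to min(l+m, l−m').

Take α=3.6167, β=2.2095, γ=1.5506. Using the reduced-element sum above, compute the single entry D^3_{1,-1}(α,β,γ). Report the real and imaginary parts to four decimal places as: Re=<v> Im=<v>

Re=0.1546 Im=0.2862

D^3_{1,-1}(3.6167,2.2095,1.5506) = e^{-i·1·3.6167}·d^3_{1,-1}(2.2095)·e^{-i·-1·1.5506}. Compute d first:
Half-angle: c=0.449358, s=0.893352. N=√(24·2·2·24)=48.000000
The bounds max(0,m−m')=0 and min(l+m,l−m')=2 give 3 terms
  k=0: (−1)^2·48.0000/(8)·0.4494^4·0.8934^2 = +0.195238
  k=1: (−1)^3·48.0000/(6)·0.4494^2·0.8934^4 = -1.028880
  k=2: (−1)^4·48.0000/(48)·0.4494^0·0.8934^6 = +0.508318
d^3_{1,-1}(2.2095) = +0.195238 -1.028880 +0.508318 = -0.325324
D = (-0.889244+0.457434i)·(-0.325324)·(+0.020195+0.999796i) = +0.154626+0.286228i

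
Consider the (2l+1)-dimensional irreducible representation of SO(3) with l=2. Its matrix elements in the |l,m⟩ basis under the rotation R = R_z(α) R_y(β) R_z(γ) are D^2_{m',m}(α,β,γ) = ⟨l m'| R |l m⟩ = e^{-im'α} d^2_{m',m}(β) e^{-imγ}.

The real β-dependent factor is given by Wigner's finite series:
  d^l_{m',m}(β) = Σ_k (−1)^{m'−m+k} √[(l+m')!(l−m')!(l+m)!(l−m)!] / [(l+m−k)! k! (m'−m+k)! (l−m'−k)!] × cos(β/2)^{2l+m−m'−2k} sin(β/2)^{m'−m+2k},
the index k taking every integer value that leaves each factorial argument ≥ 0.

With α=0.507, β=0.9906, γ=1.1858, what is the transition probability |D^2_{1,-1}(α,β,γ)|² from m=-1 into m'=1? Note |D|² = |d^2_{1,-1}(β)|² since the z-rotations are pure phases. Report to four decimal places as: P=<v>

P=0.2243

Split into d^2_{1,-1}(β=0.9906) × two z-phases.
Half-angle: c=0.879826, s=0.475296. N=√(6·1·1·6)=6.000000
The bounds max(0,m−m')=0 and min(l+m,l−m')=1 give 2 terms
  k=0: (−1)^2·6.0000/(2)·0.8798^2·0.4753^2 = +0.524617
  k=1: (−1)^3·6.0000/(6)·0.8798^0·0.4753^4 = -0.051033
d^2_{1,-1}(0.9906) = +0.524617 -0.051033 = +0.473584
|D^2_{1,-1}|² = |d^2_{1,-1}(β)|² = (+0.473584)² = 0.224282 (the z-rotation phases have unit modulus)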